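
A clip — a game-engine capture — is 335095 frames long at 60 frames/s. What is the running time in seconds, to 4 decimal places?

5584.9167 seconds

Running time = 335095 × 1/60 = 67019/12 s ≈ 5584.9167 s.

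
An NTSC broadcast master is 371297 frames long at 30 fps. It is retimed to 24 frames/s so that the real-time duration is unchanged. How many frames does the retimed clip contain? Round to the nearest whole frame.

297038 frames

Frames at target rate = 371297 × (24) / (30) = 1485188/5 ≈ 297037.600.
Nearest whole frame: 297038.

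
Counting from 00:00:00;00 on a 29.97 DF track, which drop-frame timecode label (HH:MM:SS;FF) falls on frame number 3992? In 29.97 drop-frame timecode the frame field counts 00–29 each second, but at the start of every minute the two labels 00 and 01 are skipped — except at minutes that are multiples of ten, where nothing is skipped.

Ten DF minutes hold 17982 frames, so frame 3992 lies in block 0 (frames 0–17981) with 3992 frames into that block.
The block's first minute is 1800 frames and the rest 1798 each; 3992 frames reaches minute 2, so 0 × 18 + 2 × 2 = 4 labels have been skipped so far.
Adding those back, label number 3992 + 4 = 3996 at 30 labels/s is 133 s + 6 f = 0 h 2 min 13 s frame 6, i.e. 00:02:13;06.

00:02:13;06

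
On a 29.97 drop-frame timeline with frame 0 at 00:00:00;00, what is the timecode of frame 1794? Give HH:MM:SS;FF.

00:00:59;24

Ten DF minutes hold 17982 frames, so frame 1794 lies in block 0 (frames 0–17981) with 1794 frames into that block.
The block's first minute is 1800 frames and the rest 1798 each; 1794 frames reaches minute 0, so 0 × 18 + 0 × 2 = 0 labels have been skipped so far.
Adding those back, label number 1794 + 0 = 1794 at 30 labels/s is 59 s + 24 f = 0 h 0 min 59 s frame 24, i.e. 00:00:59;24.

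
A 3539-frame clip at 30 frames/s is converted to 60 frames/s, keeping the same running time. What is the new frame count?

Target frames = source frames × (target rate / source rate) = 3539 × (60)/(30) = 3539 × 2 = 7078.

7078 frames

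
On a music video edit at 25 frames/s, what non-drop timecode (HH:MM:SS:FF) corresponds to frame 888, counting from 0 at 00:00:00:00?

888 ÷ 25 = 35 full seconds, remainder 13 frames.
35 s = 0 h 0 min 35 s.
Timecode: 00:00:35:13.

00:00:35:13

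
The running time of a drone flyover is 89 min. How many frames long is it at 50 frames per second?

267000 frames

89 min = 5340 s.
Frames = 5340 × 50 = 267000.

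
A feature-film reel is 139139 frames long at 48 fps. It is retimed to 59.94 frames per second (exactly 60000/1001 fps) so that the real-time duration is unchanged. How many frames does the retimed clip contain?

Target frames = source frames × (target rate / source rate) = 139139 × (60000/1001)/(48) = 139139 × 1250/1001 = 173750.

173750 frames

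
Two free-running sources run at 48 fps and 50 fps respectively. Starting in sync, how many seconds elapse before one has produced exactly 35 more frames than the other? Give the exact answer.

The gap grows by |50 − 48| = 2 frames per second.
Time for a 35-frame gap: 35 ÷ (2) = 17.5 s.

17.5 seconds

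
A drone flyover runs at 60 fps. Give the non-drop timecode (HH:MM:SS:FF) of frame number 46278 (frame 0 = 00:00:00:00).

00:12:51:18

46278 ÷ 60 = 771 full seconds, remainder 18 frames.
771 s = 0 h 12 min 51 s.
Timecode: 00:12:51:18.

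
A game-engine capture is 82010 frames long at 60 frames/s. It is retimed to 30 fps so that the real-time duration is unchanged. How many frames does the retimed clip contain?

41005 frames

Target frames = source frames × (target rate / source rate) = 82010 × (30)/(60) = 82010 × 1/2 = 41005.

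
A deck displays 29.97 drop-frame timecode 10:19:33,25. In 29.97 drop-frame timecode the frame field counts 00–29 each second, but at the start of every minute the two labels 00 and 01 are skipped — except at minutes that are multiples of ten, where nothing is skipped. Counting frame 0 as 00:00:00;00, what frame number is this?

As if non-drop at 30 labels/s: (10 × 3600 + 19 × 60 + 33) × 30 + 25 = 1115215.
Minute boundaries passed: 619; those not divisible by 10: 619 − 61 = 558; dropped labels = 2 × 558 = 1116.
Actual frame index = 1115215 − 1116 = 1114099.

1114099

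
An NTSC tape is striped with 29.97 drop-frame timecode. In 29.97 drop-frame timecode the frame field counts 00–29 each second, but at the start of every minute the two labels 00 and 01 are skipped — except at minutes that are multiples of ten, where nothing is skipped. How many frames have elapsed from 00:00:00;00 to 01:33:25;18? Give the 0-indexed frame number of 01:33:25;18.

168000

As if non-drop at 30 labels/s: (1 × 3600 + 33 × 60 + 25) × 30 + 18 = 168168.
Minute boundaries passed: 93; those not divisible by 10: 93 − 9 = 84; dropped labels = 2 × 84 = 168.
Actual frame index = 168168 − 168 = 168000.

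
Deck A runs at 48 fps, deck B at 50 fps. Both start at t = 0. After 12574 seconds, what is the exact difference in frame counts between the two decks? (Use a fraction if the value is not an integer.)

25148 frames

A emits 48 × 12574 = 603552 frames; B emits 50 × 12574 = 628700.
Difference = 25148 frames; B is ahead of A.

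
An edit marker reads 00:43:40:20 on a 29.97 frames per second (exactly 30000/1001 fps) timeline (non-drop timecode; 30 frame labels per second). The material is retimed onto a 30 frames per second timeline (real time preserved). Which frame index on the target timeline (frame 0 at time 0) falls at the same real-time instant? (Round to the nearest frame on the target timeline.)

Source frame index: (0×3600 + 43×60 + 40) × 30 + 20 = 78620.
Real time: 78620 / (30000/1001) = 3934931/1500 s.
Target frame: (3934931/1500) × (30) = 3934931/50 ≈ 78698.620 → 78699.

frame 78699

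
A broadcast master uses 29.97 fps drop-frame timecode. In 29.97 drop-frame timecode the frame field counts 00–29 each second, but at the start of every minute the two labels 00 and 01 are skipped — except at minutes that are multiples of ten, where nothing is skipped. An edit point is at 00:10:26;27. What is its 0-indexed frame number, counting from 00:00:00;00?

18789

As if non-drop at 30 labels/s: (0 × 3600 + 10 × 60 + 26) × 30 + 27 = 18807.
Minute boundaries passed: 10; those not divisible by 10: 10 − 1 = 9; dropped labels = 2 × 9 = 18.
Actual frame index = 18807 − 18 = 18789.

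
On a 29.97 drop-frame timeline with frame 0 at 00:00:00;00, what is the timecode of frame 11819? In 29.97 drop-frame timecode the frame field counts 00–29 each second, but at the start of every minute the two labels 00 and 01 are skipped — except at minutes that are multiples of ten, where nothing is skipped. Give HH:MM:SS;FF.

00:06:34;11

Each 10-minute DF block holds 10 × 60 × 30 − 9 × 2 = 17982 frames. 11819 ÷ 17982 → 0 full blocks, remainder 11819.
Within the partial block the first minute is 1800 frames and each further minute 1798, so 6 further minute boundaries passed. Total skipped labels = 18 × 0 + 2 × 6 = 12.
Non-drop label index = 11819 + 12 = 11831; at 30 labels/s that is 00:06:34:11, i.e. DF 00:06:34;11.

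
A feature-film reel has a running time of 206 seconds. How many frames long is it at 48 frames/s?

9888 frames

Frames = 206 × 48 = 9888.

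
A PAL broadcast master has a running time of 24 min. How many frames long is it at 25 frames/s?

36000 frames

24 min = 1440 s.
Frames = 1440 × 25 = 36000.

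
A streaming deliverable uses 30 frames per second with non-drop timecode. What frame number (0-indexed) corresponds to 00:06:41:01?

12031

Total seconds to the label: (0 × 3600 + 6 × 60 + 41) = 401.
Frame index = 401 × 30 + 1 = 12031.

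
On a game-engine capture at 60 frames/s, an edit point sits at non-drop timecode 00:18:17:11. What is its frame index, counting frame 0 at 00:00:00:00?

65831

Total seconds to the label: (0 × 3600 + 18 × 60 + 17) = 1097.
Frame index = 1097 × 60 + 11 = 65831.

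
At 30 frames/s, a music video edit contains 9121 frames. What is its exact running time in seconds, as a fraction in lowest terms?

Running time = 9121 ÷ (30) = 9121 × 1/30 = 9121/30 s.

9121/30 seconds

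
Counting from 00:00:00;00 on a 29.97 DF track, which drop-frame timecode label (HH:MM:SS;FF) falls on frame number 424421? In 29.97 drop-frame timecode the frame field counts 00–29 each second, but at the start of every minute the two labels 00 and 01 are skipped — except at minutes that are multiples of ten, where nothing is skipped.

Each 10-minute DF block holds 10 × 60 × 30 − 9 × 2 = 17982 frames. 424421 ÷ 17982 → 23 full blocks, remainder 10835.
Within the partial block the first minute is 1800 frames and each further minute 1798, so 6 further minute boundaries passed. Total skipped labels = 18 × 23 + 2 × 6 = 426.
Non-drop label index = 424421 + 426 = 424847; at 30 labels/s that is 03:56:01:17, i.e. DF 03:56:01;17.

03:56:01;17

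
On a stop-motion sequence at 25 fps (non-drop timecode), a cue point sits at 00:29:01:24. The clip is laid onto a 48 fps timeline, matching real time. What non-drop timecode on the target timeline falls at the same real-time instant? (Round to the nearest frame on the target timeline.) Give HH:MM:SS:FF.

00:29:01:46

Source frame index: (0×3600 + 29×60 + 1) × 25 + 24 = 43549.
Real time: 43549 / (25) = 43549/25 s.
Target frame: (43549/25) × (48) = 2090352/25 ≈ 83614.080 → 83614.
At 48 labels/s: frame 83614 → 00:29:01:46.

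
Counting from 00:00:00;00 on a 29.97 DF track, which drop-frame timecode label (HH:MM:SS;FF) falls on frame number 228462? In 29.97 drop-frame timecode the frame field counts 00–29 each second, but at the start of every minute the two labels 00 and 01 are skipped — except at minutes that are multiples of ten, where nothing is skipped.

Ten DF minutes hold 17982 frames, so frame 228462 lies in block 12 (frames 215784–233765) with 12678 frames into that block.
The block's first minute is 1800 frames and the rest 1798 each; 12678 frames reaches minute 7, so 12 × 18 + 7 × 2 = 230 labels have been skipped so far.
Adding those back, label number 228462 + 230 = 228692 at 30 labels/s is 7623 s + 2 f = 2 h 7 min 3 s frame 2, i.e. 02:07:03;02.

02:07:03;02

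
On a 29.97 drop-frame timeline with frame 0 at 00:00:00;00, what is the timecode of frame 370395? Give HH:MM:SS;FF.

Each 10-minute DF block holds 10 × 60 × 30 − 9 × 2 = 17982 frames. 370395 ÷ 17982 → 20 full blocks, remainder 10755.
Within the partial block the first minute is 1800 frames and each further minute 1798, so 5 further minute boundaries passed. Total skipped labels = 18 × 20 + 2 × 5 = 370.
Non-drop label index = 370395 + 370 = 370765; at 30 labels/s that is 03:25:58:25, i.e. DF 03:25:58;25.

03:25:58;25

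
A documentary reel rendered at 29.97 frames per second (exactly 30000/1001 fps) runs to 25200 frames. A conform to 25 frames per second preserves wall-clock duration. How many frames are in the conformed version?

21021 frames

Target frames = source frames × (target rate / source rate) = 25200 × (25)/(30000/1001) = 25200 × 1001/1200 = 21021.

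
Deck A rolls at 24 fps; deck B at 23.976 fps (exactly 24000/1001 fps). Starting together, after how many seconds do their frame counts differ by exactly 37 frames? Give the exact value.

37037/24 seconds

The gap grows by |24000/1001 − 24| = 24/1001 frames per second.
Time for a 37-frame gap: 37 ÷ (24/1001) = 37037/24 s.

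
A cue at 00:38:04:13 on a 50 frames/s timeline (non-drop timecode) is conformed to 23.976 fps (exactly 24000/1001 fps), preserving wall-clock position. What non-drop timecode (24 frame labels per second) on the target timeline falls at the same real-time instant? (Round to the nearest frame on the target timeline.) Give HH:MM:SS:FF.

00:38:01:23

Source frame index: (0×3600 + 38×60 + 4) × 50 + 13 = 114213.
Real time: 114213 / (50) = 114213/50 s.
Target frame: (114213/50) × (24000/1001) = 4983840/91 ≈ 54767.473 → 54767.
At 24 labels/s: frame 54767 → 00:38:01:23.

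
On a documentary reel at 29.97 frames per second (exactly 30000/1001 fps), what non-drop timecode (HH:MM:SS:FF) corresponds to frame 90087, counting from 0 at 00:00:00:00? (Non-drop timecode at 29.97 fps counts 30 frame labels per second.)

00:50:02:27

90087 ÷ 30 = 3002 full seconds, remainder 27 frames.
3002 s = 0 h 50 min 2 s.
Timecode: 00:50:02:27.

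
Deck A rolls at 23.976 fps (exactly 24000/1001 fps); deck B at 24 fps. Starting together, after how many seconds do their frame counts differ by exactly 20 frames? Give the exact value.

5005/6 seconds

The gap grows by |24 − 24000/1001| = 24/1001 frames per second.
Time for a 20-frame gap: 20 ÷ (24/1001) = 5005/6 s.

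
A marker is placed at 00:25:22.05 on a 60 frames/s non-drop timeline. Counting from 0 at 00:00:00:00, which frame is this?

91325

Total seconds to the label: (0 × 3600 + 25 × 60 + 22) = 1522.
Frame index = 1522 × 60 + 5 = 91325.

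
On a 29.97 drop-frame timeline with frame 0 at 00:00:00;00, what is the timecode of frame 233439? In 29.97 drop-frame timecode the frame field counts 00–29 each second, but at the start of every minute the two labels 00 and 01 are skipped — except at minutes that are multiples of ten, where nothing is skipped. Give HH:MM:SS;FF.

02:09:49;03

Each 10-minute DF block holds 10 × 60 × 30 − 9 × 2 = 17982 frames. 233439 ÷ 17982 → 12 full blocks, remainder 17655.
Within the partial block the first minute is 1800 frames and each further minute 1798, so 9 further minute boundaries passed. Total skipped labels = 18 × 12 + 2 × 9 = 234.
Non-drop label index = 233439 + 234 = 233673; at 30 labels/s that is 02:09:49:03, i.e. DF 02:09:49;03.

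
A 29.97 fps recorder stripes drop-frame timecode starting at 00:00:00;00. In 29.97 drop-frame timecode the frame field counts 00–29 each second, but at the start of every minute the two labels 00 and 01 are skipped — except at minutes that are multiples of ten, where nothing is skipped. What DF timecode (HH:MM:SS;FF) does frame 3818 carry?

Each 10-minute DF block holds 10 × 60 × 30 − 9 × 2 = 17982 frames. 3818 ÷ 17982 → 0 full blocks, remainder 3818.
Within the partial block the first minute is 1800 frames and each further minute 1798, so 2 further minute boundaries passed. Total skipped labels = 18 × 0 + 2 × 2 = 4.
Non-drop label index = 3818 + 4 = 3822; at 30 labels/s that is 00:02:07:12, i.e. DF 00:02:07;12.

00:02:07;12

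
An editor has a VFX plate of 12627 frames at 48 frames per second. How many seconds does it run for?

Running time = 12627 / (48) = 263.0625 s.

263.0625 seconds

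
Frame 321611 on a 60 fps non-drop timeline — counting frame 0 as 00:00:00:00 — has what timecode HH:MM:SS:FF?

321611 ÷ 60 = 5360 full seconds, remainder 11 frames.
5360 s = 1 h 29 min 20 s.
Timecode: 01:29:20:11.

01:29:20:11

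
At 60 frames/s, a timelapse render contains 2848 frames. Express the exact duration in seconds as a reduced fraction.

Running time = 2848 ÷ (60) = 2848 × 1/60 = 712/15 s.

712/15 seconds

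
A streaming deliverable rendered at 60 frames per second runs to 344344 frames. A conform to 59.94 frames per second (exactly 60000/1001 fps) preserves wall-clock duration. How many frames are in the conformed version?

344000 frames

Target frames = source frames × (target rate / source rate) = 344344 × (60000/1001)/(60) = 344344 × 1000/1001 = 344000.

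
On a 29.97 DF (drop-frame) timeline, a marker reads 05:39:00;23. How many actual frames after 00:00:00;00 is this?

609611

As if non-drop at 30 labels/s: (5 × 3600 + 39 × 60 + 0) × 30 + 23 = 610223.
Minute boundaries passed: 339; those not divisible by 10: 339 − 33 = 306; dropped labels = 2 × 306 = 612.
Actual frame index = 610223 − 612 = 609611.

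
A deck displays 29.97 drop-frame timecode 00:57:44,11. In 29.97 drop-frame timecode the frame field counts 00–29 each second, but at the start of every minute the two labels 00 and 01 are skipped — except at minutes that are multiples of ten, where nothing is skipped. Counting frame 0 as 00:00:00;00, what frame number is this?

As if non-drop at 30 labels/s: (0 × 3600 + 57 × 60 + 44) × 30 + 11 = 103931.
Minute boundaries passed: 57; those not divisible by 10: 57 − 5 = 52; dropped labels = 2 × 52 = 104.
Actual frame index = 103931 − 104 = 103827.

103827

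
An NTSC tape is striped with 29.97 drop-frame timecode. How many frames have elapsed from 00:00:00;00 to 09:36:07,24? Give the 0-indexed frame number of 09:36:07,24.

1035996

Complete 10-minute blocks: 57, each 17982 frames → 1024974.
Remaining 6 whole minutes in the current block: 1800 + 5 × 1798 = 10790 frames.
Within the current minute: 7 × 30 + 24 − 2 = 232 (labels ;00/;01 skipped at this minute). Total = 1024974 + 10790 + 232 = 1035996.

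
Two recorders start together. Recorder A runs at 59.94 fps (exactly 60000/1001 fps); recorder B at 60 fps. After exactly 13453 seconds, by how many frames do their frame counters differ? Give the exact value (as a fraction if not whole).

73380/91 frames

A emits 60000/1001 × 13453 = 73380000/91 frames; B emits 60 × 13453 = 807180.
Difference = 73380/91 frames (≈ 806.3736); B is ahead of A.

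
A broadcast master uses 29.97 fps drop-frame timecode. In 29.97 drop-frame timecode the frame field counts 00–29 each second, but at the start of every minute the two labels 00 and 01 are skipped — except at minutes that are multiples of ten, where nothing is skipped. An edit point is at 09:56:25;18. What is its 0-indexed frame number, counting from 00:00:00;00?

1072494

Complete 10-minute blocks: 59, each 17982 frames → 1060938.
Remaining 6 whole minutes in the current block: 1800 + 5 × 1798 = 10790 frames.
Within the current minute: 25 × 30 + 18 − 2 = 766 (labels ;00/;01 skipped at this minute). Total = 1060938 + 10790 + 766 = 1072494.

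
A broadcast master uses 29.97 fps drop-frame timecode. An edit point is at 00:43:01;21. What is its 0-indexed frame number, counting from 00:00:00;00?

As if non-drop at 30 labels/s: (0 × 3600 + 43 × 60 + 1) × 30 + 21 = 77451.
Minute boundaries passed: 43; those not divisible by 10: 43 − 4 = 39; dropped labels = 2 × 39 = 78.
Actual frame index = 77451 − 78 = 77373.

77373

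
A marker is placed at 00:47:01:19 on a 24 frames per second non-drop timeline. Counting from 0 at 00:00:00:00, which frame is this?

67723

Total seconds to the label: (0 × 3600 + 47 × 60 + 1) = 2821.
Frame index = 2821 × 24 + 19 = 67723.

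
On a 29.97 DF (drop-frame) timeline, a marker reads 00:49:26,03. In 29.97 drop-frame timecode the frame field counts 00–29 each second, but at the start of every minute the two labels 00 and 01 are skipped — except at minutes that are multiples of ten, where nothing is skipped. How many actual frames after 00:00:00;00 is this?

88893

Complete 10-minute blocks: 4, each 17982 frames → 71928.
Remaining 9 whole minutes in the current block: 1800 + 8 × 1798 = 16184 frames.
Within the current minute: 26 × 30 + 3 − 2 = 781 (labels ;00/;01 skipped at this minute). Total = 71928 + 16184 + 781 = 88893.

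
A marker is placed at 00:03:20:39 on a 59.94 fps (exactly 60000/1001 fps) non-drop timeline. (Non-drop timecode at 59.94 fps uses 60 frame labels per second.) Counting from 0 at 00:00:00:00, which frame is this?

12039

Total seconds to the label: (0 × 3600 + 3 × 60 + 20) = 200.
Frame index = 200 × 60 + 39 = 12039.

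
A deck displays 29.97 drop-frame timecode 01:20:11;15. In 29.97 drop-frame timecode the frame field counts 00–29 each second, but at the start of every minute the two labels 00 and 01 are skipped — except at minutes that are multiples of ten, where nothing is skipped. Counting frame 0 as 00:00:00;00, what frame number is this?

144201

Complete 10-minute blocks: 8, each 17982 frames → 143856.
Remaining 0 whole minutes in the current block: 0 frames.
Within the current minute: 11 × 30 + 15 = 345. Total = 143856 + 0 + 345 = 144201.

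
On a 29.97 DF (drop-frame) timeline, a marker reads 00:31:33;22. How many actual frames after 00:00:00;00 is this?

As if non-drop at 30 labels/s: (0 × 3600 + 31 × 60 + 33) × 30 + 22 = 56812.
Minute boundaries passed: 31; those not divisible by 10: 31 − 3 = 28; dropped labels = 2 × 28 = 56.
Actual frame index = 56812 − 56 = 56756.

56756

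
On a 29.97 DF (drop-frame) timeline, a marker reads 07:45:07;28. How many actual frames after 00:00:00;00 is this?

Complete 10-minute blocks: 46, each 17982 frames → 827172.
Remaining 5 whole minutes in the current block: 1800 + 4 × 1798 = 8992 frames.
Within the current minute: 7 × 30 + 28 − 2 = 236 (labels ;00/;01 skipped at this minute). Total = 827172 + 8992 + 236 = 836400.

836400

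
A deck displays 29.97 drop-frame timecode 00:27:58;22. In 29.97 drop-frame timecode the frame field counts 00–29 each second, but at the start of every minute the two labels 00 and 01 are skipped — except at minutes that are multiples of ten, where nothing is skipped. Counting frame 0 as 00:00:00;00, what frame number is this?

Complete 10-minute blocks: 2, each 17982 frames → 35964.
Remaining 7 whole minutes in the current block: 1800 + 6 × 1798 = 12588 frames.
Within the current minute: 58 × 30 + 22 − 2 = 1760 (labels ;00/;01 skipped at this minute). Total = 35964 + 12588 + 1760 = 50312.

50312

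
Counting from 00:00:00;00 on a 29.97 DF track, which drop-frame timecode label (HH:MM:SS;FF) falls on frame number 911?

Each 10-minute DF block holds 10 × 60 × 30 − 9 × 2 = 17982 frames. 911 ÷ 17982 → 0 full blocks, remainder 911.
Within the partial block the first minute is 1800 frames and each further minute 1798, so 0 further minute boundaries passed. Total skipped labels = 18 × 0 + 2 × 0 = 0.
Non-drop label index = 911 + 0 = 911; at 30 labels/s that is 00:00:30:11, i.e. DF 00:00:30;11.

00:00:30;11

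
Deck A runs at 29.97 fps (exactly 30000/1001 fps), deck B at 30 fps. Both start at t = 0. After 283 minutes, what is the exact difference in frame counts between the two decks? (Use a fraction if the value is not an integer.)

509400/1001 frames

283 min = 16980 s.
A emits 30000/1001 × 16980 = 509400000/1001 frames; B emits 30 × 16980 = 509400.
Difference = 509400/1001 frames (≈ 508.8911); B is ahead of A.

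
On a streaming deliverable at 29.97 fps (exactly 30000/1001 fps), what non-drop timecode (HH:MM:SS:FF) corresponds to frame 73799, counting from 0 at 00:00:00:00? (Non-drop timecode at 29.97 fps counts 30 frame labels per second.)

00:40:59:29

73799 ÷ 30 = 2459 full seconds, remainder 29 frames.
2459 s = 0 h 40 min 59 s.
Timecode: 00:40:59:29.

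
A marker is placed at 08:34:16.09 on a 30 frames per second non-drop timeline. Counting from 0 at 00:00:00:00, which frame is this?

frame 925689

Total seconds to the label: (8 × 3600 + 34 × 60 + 16) = 30856.
Frame index = 30856 × 30 + 9 = 925689.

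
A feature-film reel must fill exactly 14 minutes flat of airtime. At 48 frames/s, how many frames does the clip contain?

14 min = 840 s.
Frames = 840 × 48 = 40320.

40320 frames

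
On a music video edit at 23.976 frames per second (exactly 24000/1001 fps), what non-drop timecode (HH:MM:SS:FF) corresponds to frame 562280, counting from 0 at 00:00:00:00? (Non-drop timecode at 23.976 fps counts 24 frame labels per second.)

06:30:28:08

562280 ÷ 24 = 23428 full seconds, remainder 8 frames.
23428 s = 6 h 30 min 28 s.
Timecode: 06:30:28:08.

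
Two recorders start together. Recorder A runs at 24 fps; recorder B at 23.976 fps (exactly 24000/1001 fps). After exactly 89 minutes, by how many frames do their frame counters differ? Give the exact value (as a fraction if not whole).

89 min = 5340 s.
A emits 24 × 5340 = 128160 frames; B emits 24000/1001 × 5340 = 128160000/1001.
Difference = 128160/1001 frames (≈ 128.0320); B is behind A.

128160/1001 frames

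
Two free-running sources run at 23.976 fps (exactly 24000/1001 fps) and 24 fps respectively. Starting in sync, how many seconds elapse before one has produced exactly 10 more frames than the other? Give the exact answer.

The gap grows by |24 − 24000/1001| = 24/1001 frames per second.
Time for a 10-frame gap: 10 ÷ (24/1001) = 5005/12 s.

5005/12 seconds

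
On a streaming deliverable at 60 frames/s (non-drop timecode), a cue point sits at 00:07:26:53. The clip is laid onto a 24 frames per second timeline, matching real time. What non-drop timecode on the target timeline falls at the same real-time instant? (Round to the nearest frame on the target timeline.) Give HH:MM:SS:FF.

Source frame index: (0×3600 + 7×60 + 26) × 60 + 53 = 26813.
Real time: 26813 / (60) = 26813/60 s.
Target frame: (26813/60) × (24) = 53626/5 ≈ 10725.200 → 10725.
At 24 labels/s: frame 10725 → 00:07:26:21.

00:07:26:21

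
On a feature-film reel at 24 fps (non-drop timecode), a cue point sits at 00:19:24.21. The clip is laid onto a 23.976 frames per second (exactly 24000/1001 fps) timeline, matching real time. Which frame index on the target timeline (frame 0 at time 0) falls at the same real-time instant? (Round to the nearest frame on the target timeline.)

Source frame index: (0×3600 + 19×60 + 24) × 24 + 21 = 27957.
Real time: 27957 / (24) = 9319/8 s.
Target frame: (9319/8) × (24000/1001) = 27957000/1001 ≈ 27929.071 → 27929.

frame 27929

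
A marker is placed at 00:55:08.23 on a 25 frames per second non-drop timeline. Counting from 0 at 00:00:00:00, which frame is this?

82723

Total seconds to the label: (0 × 3600 + 55 × 60 + 8) = 3308.
Frame index = 3308 × 25 + 23 = 82723.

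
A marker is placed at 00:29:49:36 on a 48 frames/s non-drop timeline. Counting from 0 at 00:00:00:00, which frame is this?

Total seconds to the label: (0 × 3600 + 29 × 60 + 49) = 1789.
Frame index = 1789 × 48 + 36 = 85908.

85908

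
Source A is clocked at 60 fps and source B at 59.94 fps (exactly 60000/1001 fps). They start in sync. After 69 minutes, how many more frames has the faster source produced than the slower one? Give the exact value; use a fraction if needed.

69 min = 4140 s.
A emits 60 × 4140 = 248400 frames; B emits 60000/1001 × 4140 = 248400000/1001.
Difference = 248400/1001 frames (≈ 248.1518); B is behind A.

248400/1001 frames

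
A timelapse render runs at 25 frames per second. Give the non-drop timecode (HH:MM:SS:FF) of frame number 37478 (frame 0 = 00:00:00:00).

37478 ÷ 25 = 1499 full seconds, remainder 3 frames.
1499 s = 0 h 24 min 59 s.
Timecode: 00:24:59:03.

00:24:59:03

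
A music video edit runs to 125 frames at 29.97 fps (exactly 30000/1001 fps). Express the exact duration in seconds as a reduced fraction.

1001/240 seconds

Running time = 125 ÷ (30000/1001) = 125 × 1001/30000 = 1001/240 s.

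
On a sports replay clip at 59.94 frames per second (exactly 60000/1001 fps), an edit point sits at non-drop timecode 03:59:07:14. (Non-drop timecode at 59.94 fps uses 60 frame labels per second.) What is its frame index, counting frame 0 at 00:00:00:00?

Total seconds to the label: (3 × 3600 + 59 × 60 + 7) = 14347.
Frame index = 14347 × 60 + 14 = 860834.

860834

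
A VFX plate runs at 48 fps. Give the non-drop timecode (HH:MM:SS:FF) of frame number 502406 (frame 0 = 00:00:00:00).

502406 ÷ 48 = 10466 full seconds, remainder 38 frames.
10466 s = 2 h 54 min 26 s.
Timecode: 02:54:26:38.

02:54:26:38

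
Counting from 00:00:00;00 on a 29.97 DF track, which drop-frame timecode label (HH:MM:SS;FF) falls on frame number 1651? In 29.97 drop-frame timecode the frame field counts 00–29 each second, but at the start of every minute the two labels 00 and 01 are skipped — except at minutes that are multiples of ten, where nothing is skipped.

00:00:55;01

Each 10-minute DF block holds 10 × 60 × 30 − 9 × 2 = 17982 frames. 1651 ÷ 17982 → 0 full blocks, remainder 1651.
Within the partial block the first minute is 1800 frames and each further minute 1798, so 0 further minute boundaries passed. Total skipped labels = 18 × 0 + 2 × 0 = 0.
Non-drop label index = 1651 + 0 = 1651; at 30 labels/s that is 00:00:55:01, i.e. DF 00:00:55;01.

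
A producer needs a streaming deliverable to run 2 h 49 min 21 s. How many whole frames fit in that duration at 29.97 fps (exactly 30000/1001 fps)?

304525 frames

2 h 49 min 21 s = 10161 s.
Frames = 10161 × 30000/1001 = 304830000/1001 ≈ 304525.4745.
Complete frames: 304525.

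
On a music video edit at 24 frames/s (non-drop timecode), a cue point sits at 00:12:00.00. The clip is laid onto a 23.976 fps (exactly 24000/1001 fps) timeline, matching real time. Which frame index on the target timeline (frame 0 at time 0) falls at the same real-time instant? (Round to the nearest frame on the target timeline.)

frame 17263

Source frame index: (0×3600 + 12×60 + 0) × 24 + 0 = 17280.
Real time: 17280 / (24) = 720 s.
Target frame: (720) × (24000/1001) = 17280000/1001 ≈ 17262.737 → 17263.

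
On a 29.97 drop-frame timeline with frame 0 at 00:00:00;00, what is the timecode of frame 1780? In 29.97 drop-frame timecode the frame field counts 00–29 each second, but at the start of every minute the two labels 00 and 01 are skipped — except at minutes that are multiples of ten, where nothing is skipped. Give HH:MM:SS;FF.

Each 10-minute DF block holds 10 × 60 × 30 − 9 × 2 = 17982 frames. 1780 ÷ 17982 → 0 full blocks, remainder 1780.
Within the partial block the first minute is 1800 frames and each further minute 1798, so 0 further minute boundaries passed. Total skipped labels = 18 × 0 + 2 × 0 = 0.
Non-drop label index = 1780 + 0 = 1780; at 30 labels/s that is 00:00:59:10, i.e. DF 00:00:59;10.

00:00:59;10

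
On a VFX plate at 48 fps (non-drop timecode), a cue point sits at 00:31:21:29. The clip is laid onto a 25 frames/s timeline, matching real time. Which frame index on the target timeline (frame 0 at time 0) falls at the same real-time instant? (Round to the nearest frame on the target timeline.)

frame 47040

Source frame index: (0×3600 + 31×60 + 21) × 48 + 29 = 90317.
Real time: 90317 / (48) = 90317/48 s.
Target frame: (90317/48) × (25) = 2257925/48 ≈ 47040.104 → 47040.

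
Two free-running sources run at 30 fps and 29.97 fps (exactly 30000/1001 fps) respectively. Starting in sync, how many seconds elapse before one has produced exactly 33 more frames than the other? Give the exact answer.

1101.1 seconds

The gap grows by |30000/1001 − 30| = 30/1001 frames per second.
Time for a 33-frame gap: 33 ÷ (30/1001) = 1101.1 s.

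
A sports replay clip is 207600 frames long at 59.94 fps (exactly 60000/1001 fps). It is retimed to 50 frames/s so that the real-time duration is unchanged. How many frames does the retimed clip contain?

173173 frames

Target frames = source frames × (target rate / source rate) = 207600 × (50)/(60000/1001) = 207600 × 1001/1200 = 173173.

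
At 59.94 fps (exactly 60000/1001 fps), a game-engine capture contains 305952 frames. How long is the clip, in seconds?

Running time = 305952 / (60000/1001) = 5104.2992 s.

5104.2992 seconds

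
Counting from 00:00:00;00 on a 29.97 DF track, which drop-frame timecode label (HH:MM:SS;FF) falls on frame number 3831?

00:02:07;25

Ten DF minutes hold 17982 frames, so frame 3831 lies in block 0 (frames 0–17981) with 3831 frames into that block.
The block's first minute is 1800 frames and the rest 1798 each; 3831 frames reaches minute 2, so 0 × 18 + 2 × 2 = 4 labels have been skipped so far.
Adding those back, label number 3831 + 4 = 3835 at 30 labels/s is 127 s + 25 f = 0 h 2 min 7 s frame 25, i.e. 00:02:07;25.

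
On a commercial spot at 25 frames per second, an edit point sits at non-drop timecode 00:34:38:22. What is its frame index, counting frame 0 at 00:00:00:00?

frame 51972

Total seconds to the label: (0 × 3600 + 34 × 60 + 38) = 2078.
Frame index = 2078 × 25 + 22 = 51972.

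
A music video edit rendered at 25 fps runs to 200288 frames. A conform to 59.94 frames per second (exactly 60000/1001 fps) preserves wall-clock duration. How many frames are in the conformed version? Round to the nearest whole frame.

480211 frames

Frames at target rate = 200288 × (60000/1001) / (25) = 43699200/91 ≈ 480210.989.
Nearest whole frame: 480211.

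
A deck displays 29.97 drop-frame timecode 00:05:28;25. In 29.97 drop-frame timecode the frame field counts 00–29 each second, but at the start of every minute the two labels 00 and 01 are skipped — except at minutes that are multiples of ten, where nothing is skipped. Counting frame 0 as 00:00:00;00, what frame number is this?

9855

Complete 10-minute blocks: 0, each 17982 frames → 0.
Remaining 5 whole minutes in the current block: 1800 + 4 × 1798 = 8992 frames.
Within the current minute: 28 × 30 + 25 − 2 = 863 (labels ;00/;01 skipped at this minute). Total = 0 + 8992 + 863 = 9855.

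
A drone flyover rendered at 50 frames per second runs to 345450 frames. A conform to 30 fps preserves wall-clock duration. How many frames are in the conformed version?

Target frames = source frames × (target rate / source rate) = 345450 × (30)/(50) = 345450 × 3/5 = 207270.

207270 frames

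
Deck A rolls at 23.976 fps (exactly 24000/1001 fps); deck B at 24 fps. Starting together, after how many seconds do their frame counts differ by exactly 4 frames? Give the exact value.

1001/6 seconds

The gap grows by |24 − 24000/1001| = 24/1001 frames per second.
Time for a 4-frame gap: 4 ÷ (24/1001) = 1001/6 s.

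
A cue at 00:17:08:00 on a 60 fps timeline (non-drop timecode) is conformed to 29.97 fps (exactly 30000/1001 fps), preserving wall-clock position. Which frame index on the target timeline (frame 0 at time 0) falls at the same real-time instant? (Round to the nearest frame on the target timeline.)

frame 30809

Source frame index: (0×3600 + 17×60 + 8) × 60 + 0 = 61680.
Real time: 61680 / (60) = 1028 s.
Target frame: (1028) × (30000/1001) = 30840000/1001 ≈ 30809.191 → 30809.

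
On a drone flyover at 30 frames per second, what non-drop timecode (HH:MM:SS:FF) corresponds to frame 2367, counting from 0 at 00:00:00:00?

00:01:18:27

2367 ÷ 30 = 78 full seconds, remainder 27 frames.
78 s = 0 h 1 min 18 s.
Timecode: 00:01:18:27.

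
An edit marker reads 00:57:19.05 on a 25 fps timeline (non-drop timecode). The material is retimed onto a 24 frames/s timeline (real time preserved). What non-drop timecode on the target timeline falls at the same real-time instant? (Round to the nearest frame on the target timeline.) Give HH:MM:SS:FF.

Source frame index: (0×3600 + 57×60 + 19) × 25 + 5 = 85980.
Real time: 85980 / (25) = 17196/5 s.
Target frame: (17196/5) × (24) = 412704/5 ≈ 82540.800 → 82541.
At 24 labels/s: frame 82541 → 00:57:19:05.

00:57:19:05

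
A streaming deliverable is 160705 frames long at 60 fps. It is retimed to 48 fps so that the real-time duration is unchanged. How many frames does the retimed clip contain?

128564 frames

Target frames = source frames × (target rate / source rate) = 160705 × (48)/(60) = 160705 × 4/5 = 128564.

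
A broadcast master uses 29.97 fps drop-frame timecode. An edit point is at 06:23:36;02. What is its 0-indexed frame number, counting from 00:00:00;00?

As if non-drop at 30 labels/s: (6 × 3600 + 23 × 60 + 36) × 30 + 2 = 690482.
Minute boundaries passed: 383; those not divisible by 10: 383 − 38 = 345; dropped labels = 2 × 345 = 690.
Actual frame index = 690482 − 690 = 689792.

689792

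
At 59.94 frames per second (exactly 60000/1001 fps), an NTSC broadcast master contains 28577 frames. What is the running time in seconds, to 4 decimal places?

476.7596 seconds

Running time = 28577 × 1001/60000 = 28605577/60000 s ≈ 476.7596 s.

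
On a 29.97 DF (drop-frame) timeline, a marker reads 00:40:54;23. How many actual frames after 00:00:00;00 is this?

As if non-drop at 30 labels/s: (0 × 3600 + 40 × 60 + 54) × 30 + 23 = 73643.
Minute boundaries passed: 40; those not divisible by 10: 40 − 4 = 36; dropped labels = 2 × 36 = 72.
Actual frame index = 73643 − 72 = 73571.

73571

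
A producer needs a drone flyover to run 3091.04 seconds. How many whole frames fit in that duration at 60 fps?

185462 frames

Frames = 3091.04 × 60 = 927312/5 ≈ 185462.4000.
Complete frames: 185462.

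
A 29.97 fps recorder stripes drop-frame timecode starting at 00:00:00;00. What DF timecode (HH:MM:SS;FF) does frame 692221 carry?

Each 10-minute DF block holds 10 × 60 × 30 − 9 × 2 = 17982 frames. 692221 ÷ 17982 → 38 full blocks, remainder 8905.
Within the partial block the first minute is 1800 frames and each further minute 1798, so 4 further minute boundaries passed. Total skipped labels = 18 × 38 + 2 × 4 = 692.
Non-drop label index = 692221 + 692 = 692913; at 30 labels/s that is 06:24:57:03, i.e. DF 06:24:57;03.

06:24:57;03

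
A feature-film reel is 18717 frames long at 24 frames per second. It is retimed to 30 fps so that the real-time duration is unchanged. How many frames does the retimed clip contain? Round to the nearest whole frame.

Frames at target rate = 18717 × (30) / (24) = 93585/4 ≈ 23396.250.
Nearest whole frame: 23396.

23396 frames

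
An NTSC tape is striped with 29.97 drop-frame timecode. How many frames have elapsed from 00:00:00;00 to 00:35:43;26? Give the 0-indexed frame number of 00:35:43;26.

64252

Complete 10-minute blocks: 3, each 17982 frames → 53946.
Remaining 5 whole minutes in the current block: 1800 + 4 × 1798 = 8992 frames.
Within the current minute: 43 × 30 + 26 − 2 = 1314 (labels ;00/;01 skipped at this minute). Total = 53946 + 8992 + 1314 = 64252.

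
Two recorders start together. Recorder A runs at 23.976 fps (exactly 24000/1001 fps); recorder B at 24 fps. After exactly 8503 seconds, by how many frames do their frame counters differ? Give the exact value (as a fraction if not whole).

18552/91 frames

A emits 24000/1001 × 8503 = 18552000/91 frames; B emits 24 × 8503 = 204072.
Difference = 18552/91 frames (≈ 203.8681); B is ahead of A.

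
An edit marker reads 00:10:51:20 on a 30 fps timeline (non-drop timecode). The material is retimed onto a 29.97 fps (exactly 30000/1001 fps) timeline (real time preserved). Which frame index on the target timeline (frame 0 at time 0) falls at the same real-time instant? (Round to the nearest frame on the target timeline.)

Source frame index: (0×3600 + 10×60 + 51) × 30 + 20 = 19550.
Real time: 19550 / (30) = 1955/3 s.
Target frame: (1955/3) × (30000/1001) = 19550000/1001 ≈ 19530.470 → 19530.

frame 19530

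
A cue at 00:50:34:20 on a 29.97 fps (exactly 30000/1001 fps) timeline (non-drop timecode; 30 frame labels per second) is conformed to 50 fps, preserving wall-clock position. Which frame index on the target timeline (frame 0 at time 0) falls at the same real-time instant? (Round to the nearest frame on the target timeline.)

frame 151885

Source frame index: (0×3600 + 50×60 + 34) × 30 + 20 = 91040.
Real time: 91040 / (30000/1001) = 1139138/375 s.
Target frame: (1139138/375) × (50) = 2278276/15 ≈ 151885.067 → 151885.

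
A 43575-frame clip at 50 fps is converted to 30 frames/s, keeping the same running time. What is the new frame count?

26145 frames

Target frames = source frames × (target rate / source rate) = 43575 × (30)/(50) = 43575 × 3/5 = 26145.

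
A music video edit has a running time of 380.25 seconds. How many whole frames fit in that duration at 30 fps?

Frames = 380.25 × 30 = 22815/2 ≈ 11407.5000.
Complete frames: 11407.

11407 frames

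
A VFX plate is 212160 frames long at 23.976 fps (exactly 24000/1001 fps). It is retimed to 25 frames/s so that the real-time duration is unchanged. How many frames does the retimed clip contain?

Target frames = source frames × (target rate / source rate) = 212160 × (25)/(24000/1001) = 212160 × 1001/960 = 221221.

221221 frames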